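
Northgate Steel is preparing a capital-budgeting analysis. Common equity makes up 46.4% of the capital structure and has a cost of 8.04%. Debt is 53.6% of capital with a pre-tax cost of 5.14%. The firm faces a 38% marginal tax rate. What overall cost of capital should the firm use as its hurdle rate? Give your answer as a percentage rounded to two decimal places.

After-tax cost of debt = 5.14% × (1 − 38%) = 3.1868%.
WACC = 0.464 × 8.0400% + 0.536 × 3.1868% = 5.4387%.

5.44%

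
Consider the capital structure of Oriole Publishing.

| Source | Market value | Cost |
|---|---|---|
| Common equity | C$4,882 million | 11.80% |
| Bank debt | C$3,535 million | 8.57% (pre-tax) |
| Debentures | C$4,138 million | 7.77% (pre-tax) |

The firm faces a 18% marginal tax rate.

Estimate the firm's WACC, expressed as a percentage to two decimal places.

Total capital V = 4882 + 3535 + 4138 = 12555.
Equity: weight = 4882/12555 = 0.3888; cost = 11.8%.
Bank debt: weight = 3535/12555 = 0.2816; after-tax cost = 8.57% × (1 − 18%) = 7.0274%.
Debentures: weight = 4138/12555 = 0.3296; after-tax cost = 7.77% × (1 − 18%) = 6.3714%.
WACC = 0.3888 × 11.8000% + 0.2816 × 7.0274% + 0.3296 × 6.3714% = 8.6670%.

8.67%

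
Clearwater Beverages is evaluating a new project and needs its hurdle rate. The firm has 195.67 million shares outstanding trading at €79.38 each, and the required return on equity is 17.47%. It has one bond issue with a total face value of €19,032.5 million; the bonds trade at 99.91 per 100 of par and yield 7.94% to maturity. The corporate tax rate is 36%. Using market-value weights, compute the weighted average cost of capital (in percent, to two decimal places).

Market value of equity E = 79.38 × 195.67m = 15532.2846m. Market value of debt D = 19032.5m × 99.91/100 = 19015.37075m.
Total capital V = 15532.2846 + 19015.37075 = 34547.65535.
Equity: weight = 15532.2846/34547.65535 = 0.4496; cost = 17.47%.
Bonds outstanding: weight = 19015.37075/34547.65535 = 0.5504; after-tax cost = 7.94% × (1 − 36%) = 5.0816%.
WACC = 0.4496 × 17.4700% + 0.5504 × 5.0816% = 10.6513%.

10.65%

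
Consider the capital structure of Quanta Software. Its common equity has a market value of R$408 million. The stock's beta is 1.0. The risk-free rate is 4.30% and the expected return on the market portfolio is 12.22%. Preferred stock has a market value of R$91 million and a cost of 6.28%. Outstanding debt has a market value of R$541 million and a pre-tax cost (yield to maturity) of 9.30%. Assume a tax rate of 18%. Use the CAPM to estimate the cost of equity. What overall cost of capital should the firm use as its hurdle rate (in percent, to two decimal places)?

Market risk premium = 12.22% − 4.3% = 7.92%.
Cost of equity via CAPM: Re = 4.3% + 1.0 × 7.92% = 12.2200%.
Total capital V = 408 + 91 + 541 = 1040.
Equity: weight = 408/1040 = 0.3923; cost = 12.22%.
Preferred: weight = 91/1040 = 0.0875; cost = 6.28%.
Debt: weight = 541/1040 = 0.5202; after-tax cost = 9.3% × (1 − 18%) = 7.6260%.
WACC = 0.3923 × 12.2200% + 0.0875 × 6.2800% + 0.5202 × 7.6260% = 9.3105%.

9.31%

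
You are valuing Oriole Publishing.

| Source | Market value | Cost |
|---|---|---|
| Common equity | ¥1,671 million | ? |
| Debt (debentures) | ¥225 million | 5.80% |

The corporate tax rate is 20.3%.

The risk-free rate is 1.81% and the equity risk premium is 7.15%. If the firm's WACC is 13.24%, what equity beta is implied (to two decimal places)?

Total capital V = 1671 + 225 = 1896.
Equity weight = 1671/1896 = 0.8813.
Debentures weight = 225/1896 = 0.1187.
Debt contribution = 0.1187 × 5.8% × (1 − 20.3%) = 0.5486%.
Required equity contribution = 13.24% − 0.5486% = 12.6914%  ⇒  Re = 14.4003%.
CAPM: 14.4003% = 1.81% + β × 7.15%  ⇒  β = 1.7609.

1.76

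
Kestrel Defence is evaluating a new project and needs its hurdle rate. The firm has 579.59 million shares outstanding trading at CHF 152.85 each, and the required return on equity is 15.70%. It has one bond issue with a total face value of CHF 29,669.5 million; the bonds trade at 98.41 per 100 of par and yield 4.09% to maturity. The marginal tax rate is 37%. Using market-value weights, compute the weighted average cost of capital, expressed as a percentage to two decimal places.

12.45%

Market value of equity E = 152.85 × 579.59m = 88590.3315m. Market value of debt D = 29669.5m × 98.41/100 = 29197.75495m.
Total capital V = 88590.3315 + 29197.75495 = 117788.08645.
Equity: weight = 88590.3315/117788.08645 = 0.7521; cost = 15.7%.
Bonds outstanding: weight = 29197.75495/117788.08645 = 0.2479; after-tax cost = 4.09% × (1 − 37%) = 2.5767%.
WACC = 0.7521 × 15.7000% + 0.2479 × 2.5767% = 12.4469%.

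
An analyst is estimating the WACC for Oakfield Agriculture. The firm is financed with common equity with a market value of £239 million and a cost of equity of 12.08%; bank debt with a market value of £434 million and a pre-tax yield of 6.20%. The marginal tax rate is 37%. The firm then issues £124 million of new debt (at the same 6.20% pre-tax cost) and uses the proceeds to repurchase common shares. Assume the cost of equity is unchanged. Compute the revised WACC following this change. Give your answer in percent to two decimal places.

After the change:
Total capital V = 115 + 558 = 673.
Equity: weight = 115/673 = 0.1709; cost = 12.08%.
Bank debt: weight = 558/673 = 0.8291; after-tax cost = 6.2% × (1 − 37%) = 3.9060%.
WACC = 0.1709 × 12.0800% + 0.8291 × 3.9060% = 5.3027%.

5.30%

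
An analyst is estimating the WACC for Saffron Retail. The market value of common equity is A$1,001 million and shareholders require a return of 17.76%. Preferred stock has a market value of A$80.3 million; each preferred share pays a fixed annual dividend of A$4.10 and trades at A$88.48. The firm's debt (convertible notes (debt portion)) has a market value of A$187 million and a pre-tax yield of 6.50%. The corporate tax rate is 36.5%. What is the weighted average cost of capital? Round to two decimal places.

Cost of preferred: Rp = 4.1 / 88.48 = 4.6338%.
Total capital V = 1001 + 80.3 + 187 = 1268.3.
Equity: weight = 1001/1268.3 = 0.7892; cost = 17.76%.
Preferred: weight = 80.3/1268.3 = 0.0633; cost = 4.6338%.
Convertible notes (debt portion): weight = 187/1268.3 = 0.1474; after-tax cost = 6.5% × (1 − 36.5%) = 4.1275%.
WACC = 0.7892 × 17.7600% + 0.0633 × 4.6338% + 0.1474 × 4.1275% = 14.9189%.

14.92%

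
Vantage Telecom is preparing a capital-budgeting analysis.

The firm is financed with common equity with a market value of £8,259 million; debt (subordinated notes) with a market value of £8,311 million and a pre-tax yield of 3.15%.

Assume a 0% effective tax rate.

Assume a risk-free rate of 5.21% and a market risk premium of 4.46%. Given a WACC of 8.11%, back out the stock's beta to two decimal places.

Total capital V = 8259 + 8311 = 16570.
Equity weight = 8259/16570 = 0.4984.
Subordinated notes weight = 8311/16570 = 0.5016.
Debt contribution = 0.5016 × 3.15% × (1 − 0%) = 1.5799%.
Required equity contribution = 8.11% − 1.5799% = 6.5301%  ⇒  Re = 13.1012%.
CAPM: 13.1012% = 5.21% + β × 4.46%  ⇒  β = 1.7693.

1.77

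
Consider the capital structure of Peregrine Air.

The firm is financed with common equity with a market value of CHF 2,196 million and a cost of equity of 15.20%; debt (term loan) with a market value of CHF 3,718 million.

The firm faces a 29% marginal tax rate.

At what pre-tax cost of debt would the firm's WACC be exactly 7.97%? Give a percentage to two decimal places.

5.21%

Total capital V = 2196 + 3718 = 5914.
Equity weight = 2196/5914 = 0.3713.
Term loan weight = 3718/5914 = 0.6287.
Equity contribution = 0.3713 × 15.2% = 5.6441%.
Remaining for debt = 7.97% − 5.6441% = 2.3259%.
Rd × (1 − 29%) × 0.6287 = 2.3259%  ⇒  Rd = 5.2108%.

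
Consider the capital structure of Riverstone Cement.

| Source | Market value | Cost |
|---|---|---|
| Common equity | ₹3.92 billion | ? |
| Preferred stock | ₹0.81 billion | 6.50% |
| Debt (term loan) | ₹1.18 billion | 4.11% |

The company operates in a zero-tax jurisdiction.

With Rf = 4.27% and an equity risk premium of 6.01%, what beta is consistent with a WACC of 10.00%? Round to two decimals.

1.37

Total capital V = 3.92 + 0.81 + 1.18 = 5.91.
Equity weight = 3.92/5.91 = 0.6633.
Preferred weight = 0.81/5.91 = 0.1371.
Term loan weight = 1.18/5.91 = 0.1997.
Debt contribution = 0.1997 × 4.11% × (1 − 0%) = 0.8206%.
Preferred contribution = 0.1371 × 6.5% = 0.8909%.
Required equity contribution = 10.0% − 1.7115% = 8.2885%  ⇒  Re = 12.4962%.
CAPM: 12.4962% = 4.27% + β × 6.01%  ⇒  β = 1.3688.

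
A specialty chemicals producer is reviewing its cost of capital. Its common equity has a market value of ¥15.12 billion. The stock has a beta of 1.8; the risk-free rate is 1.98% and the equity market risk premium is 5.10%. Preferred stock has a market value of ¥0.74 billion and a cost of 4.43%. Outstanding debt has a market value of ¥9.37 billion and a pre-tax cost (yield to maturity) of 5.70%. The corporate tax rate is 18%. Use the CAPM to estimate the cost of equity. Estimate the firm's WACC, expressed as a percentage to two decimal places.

Cost of equity via CAPM: Re = 1.98% + 1.8 × 5.1% = 11.1600%.
Total capital V = 15.12 + 0.74 + 9.37 = 25.23.
Equity: weight = 15.12/25.23 = 0.5993; cost = 11.16%.
Preferred: weight = 0.74/25.23 = 0.0293; cost = 4.43%.
Debt: weight = 9.37/25.23 = 0.3714; after-tax cost = 5.7% × (1 − 18%) = 4.6740%.
WACC = 0.5993 × 11.1600% + 0.0293 × 4.4300% + 0.3714 × 4.6740% = 8.5538%.

8.55%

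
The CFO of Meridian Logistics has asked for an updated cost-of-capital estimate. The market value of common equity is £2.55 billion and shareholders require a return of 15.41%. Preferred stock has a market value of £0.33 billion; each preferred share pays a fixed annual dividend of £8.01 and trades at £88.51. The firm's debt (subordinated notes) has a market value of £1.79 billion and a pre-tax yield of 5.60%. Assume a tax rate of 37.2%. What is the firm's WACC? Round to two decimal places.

Cost of preferred: Rp = 8.01 / 88.51 = 9.0498%.
Total capital V = 2.55 + 0.33 + 1.79 = 4.67.
Equity: weight = 2.55/4.67 = 0.5460; cost = 15.41%.
Preferred: weight = 0.33/4.67 = 0.0707; cost = 9.0498%.
Subordinated notes: weight = 1.79/4.67 = 0.3833; after-tax cost = 5.6% × (1 − 37.2%) = 3.5168%.
WACC = 0.5460 × 15.4100% + 0.0707 × 9.0498% + 0.3833 × 3.5168% = 10.4019%.

10.40%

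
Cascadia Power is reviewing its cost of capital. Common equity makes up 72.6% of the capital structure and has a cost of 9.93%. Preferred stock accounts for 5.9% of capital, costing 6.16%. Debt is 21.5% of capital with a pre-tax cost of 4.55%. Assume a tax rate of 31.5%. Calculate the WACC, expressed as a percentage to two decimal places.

After-tax cost of debt = 4.55% × (1 − 31.5%) = 3.1168%.
WACC = 0.726 × 9.9300% + 0.059 × 6.1600% + 0.215 × 3.1168% = 8.2427%.

8.24%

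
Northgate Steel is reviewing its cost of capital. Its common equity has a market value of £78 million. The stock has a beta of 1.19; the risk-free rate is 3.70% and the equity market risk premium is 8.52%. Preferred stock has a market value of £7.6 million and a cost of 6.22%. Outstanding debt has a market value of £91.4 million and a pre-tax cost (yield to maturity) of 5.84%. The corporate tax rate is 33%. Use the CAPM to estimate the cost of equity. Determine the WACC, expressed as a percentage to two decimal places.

8.39%

Cost of equity via CAPM: Re = 3.7% + 1.19 × 8.52% = 13.8388%.
Total capital V = 78 + 7.6 + 91.4 = 177.
Equity: weight = 78/177 = 0.4407; cost = 13.8388%.
Preferred: weight = 7.6/177 = 0.0429; cost = 6.22%.
Debt: weight = 91.4/177 = 0.5164; after-tax cost = 5.84% × (1 − 33%) = 3.9128%.
WACC = 0.4407 × 13.8388% + 0.0429 × 6.2200% + 0.5164 × 3.9128% = 8.3860%.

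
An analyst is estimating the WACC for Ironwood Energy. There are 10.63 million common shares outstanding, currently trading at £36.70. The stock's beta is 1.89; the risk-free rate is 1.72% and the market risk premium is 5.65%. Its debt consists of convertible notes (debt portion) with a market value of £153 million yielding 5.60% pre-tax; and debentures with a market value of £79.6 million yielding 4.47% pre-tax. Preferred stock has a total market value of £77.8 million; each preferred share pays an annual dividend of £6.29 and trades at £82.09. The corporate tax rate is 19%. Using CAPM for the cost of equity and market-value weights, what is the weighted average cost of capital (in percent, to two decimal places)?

9.16%

Cost of equity via CAPM: Re = 1.72% + 1.89 × 5.65% = 12.3985%.
Cost of preferred: Rp = 6.29 / 82.09 = 7.6623%.
Market value of equity E = 36.7 × 10.63m = 390.121m.
Total capital V = 390.121 + 77.8 + 153 + 79.6 = 700.521.
Equity: weight = 390.121/700.521 = 0.5569; cost = 12.3985%.
Preferred: weight = 77.8/700.521 = 0.1111; cost = 7.6623%.
Convertible notes (debt portion): weight = 153/700.521 = 0.2184; after-tax cost = 5.6% × (1 − 19%) = 4.5360%.
Debentures: weight = 79.6/700.521 = 0.1136; after-tax cost = 4.47% × (1 − 19%) = 3.6207%.
WACC = 0.5569 × 12.3985% + 0.1111 × 7.6623% + 0.2184 × 4.5360% + 0.1136 × 3.6207% = 9.1578%.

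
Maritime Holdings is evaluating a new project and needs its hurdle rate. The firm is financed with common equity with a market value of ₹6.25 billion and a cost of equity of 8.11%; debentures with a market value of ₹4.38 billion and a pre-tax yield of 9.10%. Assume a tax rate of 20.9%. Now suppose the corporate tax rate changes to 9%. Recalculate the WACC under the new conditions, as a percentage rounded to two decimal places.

8.18%

After the change:
Total capital V = 6.25 + 4.38 = 10.63.
Equity: weight = 6.25/10.63 = 0.5880; cost = 8.11%.
Debentures: weight = 4.38/10.63 = 0.4120; after-tax cost = 9.1% × (1 − 9%) = 8.2810%.
WACC = 0.5880 × 8.1100% + 0.4120 × 8.2810% = 8.1805%.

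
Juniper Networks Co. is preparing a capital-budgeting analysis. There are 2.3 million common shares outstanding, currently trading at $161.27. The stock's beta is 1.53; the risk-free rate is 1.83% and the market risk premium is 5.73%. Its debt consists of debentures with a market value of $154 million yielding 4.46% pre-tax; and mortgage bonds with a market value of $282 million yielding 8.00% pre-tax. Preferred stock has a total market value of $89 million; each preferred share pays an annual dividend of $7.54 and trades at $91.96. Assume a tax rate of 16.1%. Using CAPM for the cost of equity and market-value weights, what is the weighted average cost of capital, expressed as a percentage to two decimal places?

7.96%

Cost of equity via CAPM: Re = 1.83% + 1.53 × 5.73% = 10.5969%.
Cost of preferred: Rp = 7.54 / 91.96 = 8.1992%.
Market value of equity E = 161.27 × 2.3m = 370.921m.
Total capital V = 370.921 + 89 + 154 + 282 = 895.921.
Equity: weight = 370.921/895.921 = 0.4140; cost = 10.5969%.
Preferred: weight = 89/895.921 = 0.0993; cost = 8.1992%.
Debentures: weight = 154/895.921 = 0.1719; after-tax cost = 4.46% × (1 − 16.1%) = 3.7419%.
Mortgage bonds: weight = 282/895.921 = 0.3148; after-tax cost = 8% × (1 − 16.1%) = 6.7120%.
WACC = 0.4140 × 10.5969% + 0.0993 × 8.1992% + 0.1719 × 3.7419% + 0.3148 × 6.7120% = 7.9576%.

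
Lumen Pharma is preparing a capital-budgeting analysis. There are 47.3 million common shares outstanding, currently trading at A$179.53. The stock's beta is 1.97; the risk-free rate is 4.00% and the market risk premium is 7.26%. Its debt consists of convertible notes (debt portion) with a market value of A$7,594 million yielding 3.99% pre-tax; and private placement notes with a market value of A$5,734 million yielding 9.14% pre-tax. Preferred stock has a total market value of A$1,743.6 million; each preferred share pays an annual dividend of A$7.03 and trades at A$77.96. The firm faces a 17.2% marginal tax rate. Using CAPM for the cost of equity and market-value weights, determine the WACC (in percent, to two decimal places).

Cost of equity via CAPM: Re = 4.0% + 1.97 × 7.26% = 18.3022%.
Cost of preferred: Rp = 7.03 / 77.96 = 9.0174%.
Market value of equity E = 179.53 × 47.3m = 8491.769m.
Total capital V = 8491.769 + 1743.6 + 7594 + 5734 = 23563.369.
Equity: weight = 8491.769/23563.369 = 0.3604; cost = 18.3022%.
Preferred: weight = 1743.6/23563.369 = 0.0740; cost = 9.0174%.
Convertible notes (debt portion): weight = 7594/23563.369 = 0.3223; after-tax cost = 3.99% × (1 − 17.2%) = 3.3037%.
Private placement notes: weight = 5734/23563.369 = 0.2433; after-tax cost = 9.14% × (1 − 17.2%) = 7.5679%.
WACC = 0.3604 × 18.3022% + 0.0740 × 9.0174% + 0.3223 × 3.3037% + 0.2433 × 7.5679% = 10.1693%.

10.17%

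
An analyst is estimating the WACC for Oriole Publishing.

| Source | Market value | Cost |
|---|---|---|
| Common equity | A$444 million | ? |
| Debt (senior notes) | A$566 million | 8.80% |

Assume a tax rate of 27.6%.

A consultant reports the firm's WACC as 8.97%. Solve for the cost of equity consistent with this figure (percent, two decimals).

Total capital V = 444 + 566 = 1010.
Equity weight = 444/1010 = 0.4396.
Senior notes weight = 566/1010 = 0.5604.
Debt contribution = 0.5604 × 8.8% × (1 − 27.6%) = 3.5704%.
Required equity contribution = 8.97% − 3.5704% = 5.3996%.
Re = 5.3996% / 0.4396 = 12.2829%.

12.28%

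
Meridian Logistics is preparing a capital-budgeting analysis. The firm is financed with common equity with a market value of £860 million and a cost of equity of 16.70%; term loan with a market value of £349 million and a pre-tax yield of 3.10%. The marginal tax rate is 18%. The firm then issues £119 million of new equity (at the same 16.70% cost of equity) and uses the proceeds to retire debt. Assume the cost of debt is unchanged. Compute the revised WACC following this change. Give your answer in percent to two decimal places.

After the change:
Total capital V = 979 + 230 = 1209.
Equity: weight = 979/1209 = 0.8098; cost = 16.7%.
Term loan: weight = 230/1209 = 0.1902; after-tax cost = 3.1% × (1 − 18%) = 2.5420%.
WACC = 0.8098 × 16.7000% + 0.1902 × 2.5420% = 14.0066%.

14.01%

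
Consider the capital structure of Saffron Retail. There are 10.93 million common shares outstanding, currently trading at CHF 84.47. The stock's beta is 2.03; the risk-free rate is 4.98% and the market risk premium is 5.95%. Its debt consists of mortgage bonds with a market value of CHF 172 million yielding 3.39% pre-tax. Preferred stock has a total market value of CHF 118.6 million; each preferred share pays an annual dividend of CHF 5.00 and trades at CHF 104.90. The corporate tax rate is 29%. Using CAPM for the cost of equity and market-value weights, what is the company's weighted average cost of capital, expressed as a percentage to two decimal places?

13.78%

Cost of equity via CAPM: Re = 4.98% + 2.03 × 5.95% = 17.0585%.
Cost of preferred: Rp = 5.0 / 104.9 = 4.7664%.
Market value of equity E = 84.47 × 10.93m = 923.2571m.
Total capital V = 923.2571 + 118.6 + 172 = 1213.8571.
Equity: weight = 923.2571/1213.8571 = 0.7606; cost = 17.0585%.
Preferred: weight = 118.6/1213.8571 = 0.0977; cost = 4.7664%.
Mortgage bonds: weight = 172/1213.8571 = 0.1417; after-tax cost = 3.39% × (1 − 29%) = 2.4069%.
WACC = 0.7606 × 17.0585% + 0.0977 × 4.7664% + 0.1417 × 2.4069% = 13.7814%.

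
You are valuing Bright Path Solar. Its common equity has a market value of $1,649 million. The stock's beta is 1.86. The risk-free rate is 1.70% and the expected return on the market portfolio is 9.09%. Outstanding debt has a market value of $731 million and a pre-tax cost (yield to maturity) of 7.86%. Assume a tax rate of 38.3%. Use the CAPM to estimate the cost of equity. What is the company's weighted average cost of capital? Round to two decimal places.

12.19%

Market risk premium = 9.09% − 1.7% = 7.39%.
Cost of equity via CAPM: Re = 1.7% + 1.86 × 7.39% = 15.4454%.
Total capital V = 1649 + 731 = 2380.
Equity: weight = 1649/2380 = 0.6929; cost = 15.4454%.
Debt: weight = 731/2380 = 0.3071; after-tax cost = 7.86% × (1 − 38.3%) = 4.8496%.
WACC = 0.6929 × 15.4454% + 0.3071 × 4.8496% = 12.1910%.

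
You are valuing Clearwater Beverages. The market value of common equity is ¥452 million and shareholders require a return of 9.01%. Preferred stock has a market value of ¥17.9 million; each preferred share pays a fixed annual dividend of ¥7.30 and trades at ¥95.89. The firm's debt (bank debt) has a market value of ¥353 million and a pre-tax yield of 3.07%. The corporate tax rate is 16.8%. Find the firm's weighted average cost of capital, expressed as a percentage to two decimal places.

Cost of preferred: Rp = 7.3 / 95.89 = 7.6129%.
Total capital V = 452 + 17.9 + 353 = 822.9.
Equity: weight = 452/822.9 = 0.5493; cost = 9.01%.
Preferred: weight = 17.9/822.9 = 0.0218; cost = 7.6129%.
Bank debt: weight = 353/822.9 = 0.4290; after-tax cost = 3.07% × (1 − 16.8%) = 2.5542%.
WACC = 0.5493 × 9.0100% + 0.0218 × 7.6129% + 0.4290 × 2.5542% = 6.2103%.

6.21%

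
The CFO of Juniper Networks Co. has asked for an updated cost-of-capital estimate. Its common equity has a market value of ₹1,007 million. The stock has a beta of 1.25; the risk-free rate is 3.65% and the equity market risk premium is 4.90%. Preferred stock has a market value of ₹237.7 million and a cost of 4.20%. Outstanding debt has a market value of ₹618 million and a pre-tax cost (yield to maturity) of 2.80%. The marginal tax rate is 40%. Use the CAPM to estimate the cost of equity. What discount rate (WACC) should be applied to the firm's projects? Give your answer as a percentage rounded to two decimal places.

Cost of equity via CAPM: Re = 3.65% + 1.25 × 4.9% = 9.7750%.
Total capital V = 1007 + 237.7 + 618 = 1862.7.
Equity: weight = 1007/1862.7 = 0.5406; cost = 9.775%.
Preferred: weight = 237.7/1862.7 = 0.1276; cost = 4.2%.
Debt: weight = 618/1862.7 = 0.3318; after-tax cost = 2.8% × (1 − 40%) = 1.6800%.
WACC = 0.5406 × 9.7750% + 0.1276 × 4.2000% + 0.3318 × 1.6800% = 6.3778%.

6.38%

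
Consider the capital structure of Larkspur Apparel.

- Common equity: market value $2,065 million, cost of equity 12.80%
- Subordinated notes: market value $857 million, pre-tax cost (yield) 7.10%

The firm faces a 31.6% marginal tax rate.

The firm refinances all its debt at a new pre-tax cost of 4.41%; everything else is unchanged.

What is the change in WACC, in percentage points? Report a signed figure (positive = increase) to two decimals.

-0.54 pp

Current WACC:
Total capital V = 2065 + 857 = 2922.
Equity: weight = 2065/2922 = 0.7067; cost = 12.8%.
Subordinated notes: weight = 857/2922 = 0.2933; after-tax cost = 7.1% × (1 − 31.6%) = 4.8564%.
WACC = 0.7067 × 12.8000% + 0.2933 × 4.8564% = 10.4702%.
After the change:
Total capital V = 2065 + 857 = 2922.
Equity: weight = 2065/2922 = 0.7067; cost = 12.8%.
Subordinated notes: weight = 857/2922 = 0.2933; after-tax cost = 4.41% × (1 − 31.6%) = 3.0164%.
WACC = 0.7067 × 12.8000% + 0.2933 × 3.0164% = 9.9306%.
Change in WACC = 9.9306% − 10.4702% = -0.5396 pp.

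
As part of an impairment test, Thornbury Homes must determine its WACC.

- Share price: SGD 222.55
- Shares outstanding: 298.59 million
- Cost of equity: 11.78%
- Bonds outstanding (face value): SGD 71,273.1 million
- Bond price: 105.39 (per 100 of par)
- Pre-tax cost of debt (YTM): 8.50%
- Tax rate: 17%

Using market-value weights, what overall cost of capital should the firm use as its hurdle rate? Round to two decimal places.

9.27%

Market value of equity E = 222.55 × 298.59m = 66451.2045m. Market value of debt D = 71273.1m × 105.39/100 = 75114.72009m.
Total capital V = 66451.2045 + 75114.72009 = 141565.92459.
Equity: weight = 66451.2045/141565.92459 = 0.4694; cost = 11.78%.
Bonds outstanding: weight = 75114.72009/141565.92459 = 0.5306; after-tax cost = 8.5% × (1 − 17%) = 7.0550%.
WACC = 0.4694 × 11.7800% + 0.5306 × 7.0550% = 9.2729%.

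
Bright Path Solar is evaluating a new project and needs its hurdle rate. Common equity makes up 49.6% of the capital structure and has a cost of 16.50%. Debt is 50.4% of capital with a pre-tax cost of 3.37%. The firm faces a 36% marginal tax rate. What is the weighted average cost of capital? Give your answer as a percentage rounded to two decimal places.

9.27%

After-tax cost of debt = 3.37% × (1 − 36%) = 2.1568%.
WACC = 0.496 × 16.5000% + 0.504 × 2.1568% = 9.2710%.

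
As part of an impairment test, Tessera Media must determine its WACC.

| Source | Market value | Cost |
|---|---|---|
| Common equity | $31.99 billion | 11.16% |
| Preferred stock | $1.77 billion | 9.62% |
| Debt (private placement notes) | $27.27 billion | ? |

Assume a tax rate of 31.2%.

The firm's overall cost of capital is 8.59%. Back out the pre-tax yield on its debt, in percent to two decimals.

8.01%

Total capital V = 31.99 + 1.77 + 27.27 = 61.03.
Equity weight = 31.99/61.03 = 0.5242.
Preferred weight = 1.77/61.03 = 0.0290.
Private placement notes weight = 27.27/61.03 = 0.4468.
Equity contribution = 0.5242 × 11.16% = 5.8497%.
Preferred contribution = 0.0290 × 9.62% = 0.2790%.
Remaining for debt = 8.59% − 6.1287% = 2.4613%.
Rd × (1 − 31.2%) × 0.4468 = 2.4613%  ⇒  Rd = 8.0063%.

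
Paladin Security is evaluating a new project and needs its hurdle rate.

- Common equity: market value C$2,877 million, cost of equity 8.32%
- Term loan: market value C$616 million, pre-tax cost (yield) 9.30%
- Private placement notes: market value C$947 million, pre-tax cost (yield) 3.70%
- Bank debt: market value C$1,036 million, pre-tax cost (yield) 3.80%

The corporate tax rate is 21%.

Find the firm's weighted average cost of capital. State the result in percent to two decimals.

6.27%

Total capital V = 2877 + 616 + 947 + 1036 = 5476.
Equity: weight = 2877/5476 = 0.5254; cost = 8.32%.
Term loan: weight = 616/5476 = 0.1125; after-tax cost = 9.3% × (1 − 21%) = 7.3470%.
Private placement notes: weight = 947/5476 = 0.1729; after-tax cost = 3.7% × (1 − 21%) = 2.9230%.
Bank debt: weight = 1036/5476 = 0.1892; after-tax cost = 3.8% × (1 − 21%) = 3.0020%.
WACC = 0.5254 × 8.3200% + 0.1125 × 7.3470% + 0.1729 × 2.9230% + 0.1892 × 3.0020% = 6.2711%.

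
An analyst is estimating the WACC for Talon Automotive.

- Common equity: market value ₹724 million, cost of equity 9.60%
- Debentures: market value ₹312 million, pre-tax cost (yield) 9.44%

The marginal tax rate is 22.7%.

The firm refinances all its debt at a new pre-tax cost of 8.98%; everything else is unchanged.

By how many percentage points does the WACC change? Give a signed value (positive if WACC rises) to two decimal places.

Current WACC:
Total capital V = 724 + 312 = 1036.
Equity: weight = 724/1036 = 0.6988; cost = 9.6%.
Debentures: weight = 312/1036 = 0.3012; after-tax cost = 9.44% × (1 − 22.7%) = 7.2971%.
WACC = 0.6988 × 9.6000% + 0.3012 × 7.2971% = 8.9065%.
After the change:
Total capital V = 724 + 312 = 1036.
Equity: weight = 724/1036 = 0.6988; cost = 9.6%.
Debentures: weight = 312/1036 = 0.3012; after-tax cost = 8.98% × (1 − 22.7%) = 6.9415%.
WACC = 0.6988 × 9.6000% + 0.3012 × 6.9415% = 8.7994%.
Change in WACC = 8.7994% − 8.9065% = -0.1071 pp.

-0.11 pp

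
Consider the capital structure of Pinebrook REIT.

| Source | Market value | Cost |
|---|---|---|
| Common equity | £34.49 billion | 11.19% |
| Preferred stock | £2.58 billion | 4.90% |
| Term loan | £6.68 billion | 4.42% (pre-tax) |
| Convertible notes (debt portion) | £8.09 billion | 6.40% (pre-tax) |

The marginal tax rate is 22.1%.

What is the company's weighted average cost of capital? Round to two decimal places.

Total capital V = 34.49 + 2.58 + 6.68 + 8.09 = 51.84.
Equity: weight = 34.49/51.84 = 0.6653; cost = 11.19%.
Preferred: weight = 2.58/51.84 = 0.0498; cost = 4.9%.
Term loan: weight = 6.68/51.84 = 0.1289; after-tax cost = 4.42% × (1 − 22.1%) = 3.4432%.
Convertible notes (debt portion): weight = 8.09/51.84 = 0.1561; after-tax cost = 6.4% × (1 − 22.1%) = 4.9856%.
WACC = 0.6653 × 11.1900% + 0.0498 × 4.9000% + 0.1289 × 3.4432% + 0.1561 × 4.9856% = 8.9105%.

8.91%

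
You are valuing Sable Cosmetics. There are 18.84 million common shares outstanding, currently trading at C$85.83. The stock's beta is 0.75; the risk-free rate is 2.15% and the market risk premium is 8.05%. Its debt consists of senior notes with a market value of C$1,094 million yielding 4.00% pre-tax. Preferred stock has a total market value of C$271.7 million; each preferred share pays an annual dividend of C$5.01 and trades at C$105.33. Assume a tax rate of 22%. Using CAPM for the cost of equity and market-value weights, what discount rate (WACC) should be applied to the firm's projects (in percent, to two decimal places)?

Cost of equity via CAPM: Re = 2.15% + 0.75 × 8.05% = 8.1875%.
Cost of preferred: Rp = 5.01 / 105.33 = 4.7565%.
Market value of equity E = 85.83 × 18.84m = 1617.0372m.
Total capital V = 1617.0372 + 271.7 + 1094 = 2982.7372.
Equity: weight = 1617.0372/2982.7372 = 0.5421; cost = 8.1875%.
Preferred: weight = 271.7/2982.7372 = 0.0911; cost = 4.7565%.
Senior notes: weight = 1094/2982.7372 = 0.3668; after-tax cost = 4% × (1 − 22%) = 3.1200%.
WACC = 0.5421 × 8.1875% + 0.0911 × 4.7565% + 0.3668 × 3.1200% = 6.0163%.

6.02%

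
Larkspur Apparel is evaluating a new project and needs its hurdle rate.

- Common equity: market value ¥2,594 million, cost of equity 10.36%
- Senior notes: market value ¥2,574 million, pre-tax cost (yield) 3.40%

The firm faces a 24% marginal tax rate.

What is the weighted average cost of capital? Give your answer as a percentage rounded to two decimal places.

Total capital V = 2594 + 2574 = 5168.
Equity: weight = 2594/5168 = 0.5019; cost = 10.36%.
Senior notes: weight = 2574/5168 = 0.4981; after-tax cost = 3.4% × (1 − 24%) = 2.5840%.
WACC = 0.5019 × 10.3600% + 0.4981 × 2.5840% = 6.4870%.

6.49%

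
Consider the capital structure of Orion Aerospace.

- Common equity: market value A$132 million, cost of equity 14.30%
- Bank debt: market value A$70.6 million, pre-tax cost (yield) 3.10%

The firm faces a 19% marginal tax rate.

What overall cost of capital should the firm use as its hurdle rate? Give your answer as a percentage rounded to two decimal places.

Total capital V = 132 + 70.6 = 202.6.
Equity: weight = 132/202.6 = 0.6515; cost = 14.3%.
Bank debt: weight = 70.6/202.6 = 0.3485; after-tax cost = 3.1% × (1 − 19%) = 2.5110%.
WACC = 0.6515 × 14.3000% + 0.3485 × 2.5110% = 10.1919%.

10.19%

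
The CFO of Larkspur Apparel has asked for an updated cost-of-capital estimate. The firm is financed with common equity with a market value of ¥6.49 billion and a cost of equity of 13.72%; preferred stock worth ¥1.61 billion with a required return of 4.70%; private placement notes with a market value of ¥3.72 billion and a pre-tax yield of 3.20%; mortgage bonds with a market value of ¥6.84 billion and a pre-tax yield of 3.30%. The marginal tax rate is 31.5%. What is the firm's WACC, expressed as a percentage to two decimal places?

Total capital V = 6.49 + 1.61 + 3.72 + 6.84 = 18.66.
Equity: weight = 6.49/18.66 = 0.3478; cost = 13.72%.
Preferred: weight = 1.61/18.66 = 0.0863; cost = 4.7%.
Private placement notes: weight = 3.72/18.66 = 0.1994; after-tax cost = 3.2% × (1 − 31.5%) = 2.1920%.
Mortgage bonds: weight = 6.84/18.66 = 0.3666; after-tax cost = 3.3% × (1 − 31.5%) = 2.2605%.
WACC = 0.3478 × 13.7200% + 0.0863 × 4.7000% + 0.1994 × 2.1920% + 0.3666 × 2.2605% = 6.4430%.

6.44%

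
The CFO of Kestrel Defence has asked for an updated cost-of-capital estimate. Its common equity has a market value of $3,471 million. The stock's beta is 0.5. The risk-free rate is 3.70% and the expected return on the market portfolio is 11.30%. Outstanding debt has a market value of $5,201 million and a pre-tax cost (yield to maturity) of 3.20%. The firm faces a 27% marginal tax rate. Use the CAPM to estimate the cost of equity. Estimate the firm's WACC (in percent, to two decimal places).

4.40%

Market risk premium = 11.3% − 3.7% = 7.6%.
Cost of equity via CAPM: Re = 3.7% + 0.5 × 7.6% = 7.5000%.
Total capital V = 3471 + 5201 = 8672.
Equity: weight = 3471/8672 = 0.4003; cost = 7.5%.
Debt: weight = 5201/8672 = 0.5997; after-tax cost = 3.2% × (1 − 27%) = 2.3360%.
WACC = 0.4003 × 7.5000% + 0.5997 × 2.3360% = 4.4029%.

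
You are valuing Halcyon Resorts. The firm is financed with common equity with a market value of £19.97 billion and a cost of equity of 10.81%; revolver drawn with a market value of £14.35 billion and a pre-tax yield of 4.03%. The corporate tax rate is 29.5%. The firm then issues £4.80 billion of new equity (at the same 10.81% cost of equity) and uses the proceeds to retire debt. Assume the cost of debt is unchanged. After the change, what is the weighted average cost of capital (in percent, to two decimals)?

After the change:
Total capital V = 24.77 + 9.55 = 34.32.
Equity: weight = 24.77/34.32 = 0.7217; cost = 10.81%.
Revolver drawn: weight = 9.55/34.32 = 0.2783; after-tax cost = 4.03% × (1 − 29.5%) = 2.8412%.
WACC = 0.7217 × 10.8100% + 0.2783 × 2.8412% = 8.5926%.

8.59%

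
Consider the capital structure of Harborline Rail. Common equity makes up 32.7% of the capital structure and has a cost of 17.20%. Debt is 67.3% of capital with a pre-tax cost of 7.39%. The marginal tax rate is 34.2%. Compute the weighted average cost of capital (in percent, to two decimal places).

After-tax cost of debt = 7.39% × (1 − 34.2%) = 4.8626%.
WACC = 0.327 × 17.2000% + 0.673 × 4.8626% = 8.8969%.

8.90%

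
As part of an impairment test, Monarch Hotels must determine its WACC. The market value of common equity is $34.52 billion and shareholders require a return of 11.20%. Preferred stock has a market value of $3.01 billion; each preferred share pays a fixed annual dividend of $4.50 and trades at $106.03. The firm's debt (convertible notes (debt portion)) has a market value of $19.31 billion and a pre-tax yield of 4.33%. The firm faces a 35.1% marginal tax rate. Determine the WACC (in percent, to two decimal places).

Cost of preferred: Rp = 4.5 / 106.03 = 4.2441%.
Total capital V = 34.52 + 3.01 + 19.31 = 56.84.
Equity: weight = 34.52/56.84 = 0.6073; cost = 11.2%.
Preferred: weight = 3.01/56.84 = 0.0530; cost = 4.2441%.
Convertible notes (debt portion): weight = 19.31/56.84 = 0.3397; after-tax cost = 4.33% × (1 − 35.1%) = 2.8102%.
WACC = 0.6073 × 11.2000% + 0.0530 × 4.2441% + 0.3397 × 2.8102% = 7.9814%.

7.98%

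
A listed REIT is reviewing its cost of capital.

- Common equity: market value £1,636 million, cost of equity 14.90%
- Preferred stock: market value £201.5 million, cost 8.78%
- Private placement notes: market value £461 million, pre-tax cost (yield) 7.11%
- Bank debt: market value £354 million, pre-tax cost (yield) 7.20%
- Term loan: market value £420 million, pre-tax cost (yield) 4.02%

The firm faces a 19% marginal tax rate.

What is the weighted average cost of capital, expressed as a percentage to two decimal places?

Total capital V = 1636 + 201.5 + 461 + 354 + 420 = 3072.5.
Equity: weight = 1636/3072.5 = 0.5325; cost = 14.9%.
Preferred: weight = 201.5/3072.5 = 0.0656; cost = 8.78%.
Private placement notes: weight = 461/3072.5 = 0.1500; after-tax cost = 7.11% × (1 − 19%) = 5.7591%.
Bank debt: weight = 354/3072.5 = 0.1152; after-tax cost = 7.2% × (1 − 19%) = 5.8320%.
Term loan: weight = 420/3072.5 = 0.1367; after-tax cost = 4.02% × (1 − 19%) = 3.2562%.
WACC = 0.5325 × 14.9000% + 0.0656 × 8.7800% + 0.1500 × 5.7591% + 0.1152 × 5.8320% + 0.1367 × 3.2562% = 10.4907%.

10.49%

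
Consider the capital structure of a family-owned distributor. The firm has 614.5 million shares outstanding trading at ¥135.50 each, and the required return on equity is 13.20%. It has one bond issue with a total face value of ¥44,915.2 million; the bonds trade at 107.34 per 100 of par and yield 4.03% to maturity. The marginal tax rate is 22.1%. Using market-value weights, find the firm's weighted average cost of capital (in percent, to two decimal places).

9.51%

Market value of equity E = 135.5 × 614.5m = 83264.75m. Market value of debt D = 44915.2m × 107.34/100 = 48211.97568m.
Total capital V = 83264.75 + 48211.97568 = 131476.72568.
Equity: weight = 83264.75/131476.72568 = 0.6333; cost = 13.2%.
Bonds outstanding: weight = 48211.97568/131476.72568 = 0.3667; after-tax cost = 4.03% × (1 − 22.1%) = 3.1394%.
WACC = 0.6333 × 13.2000% + 0.3667 × 3.1394% = 9.5108%.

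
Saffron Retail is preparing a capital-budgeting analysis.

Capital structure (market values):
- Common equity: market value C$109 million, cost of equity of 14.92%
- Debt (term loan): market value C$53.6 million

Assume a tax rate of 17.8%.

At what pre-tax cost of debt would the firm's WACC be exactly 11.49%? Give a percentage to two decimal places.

5.49%

Total capital V = 109 + 53.6 = 162.6.
Equity weight = 109/162.6 = 0.6704.
Term loan weight = 53.6/162.6 = 0.3296.
Equity contribution = 0.6704 × 14.92% = 10.0017%.
Remaining for debt = 11.49% − 10.0017% = 1.4883%.
Rd × (1 − 17.8%) × 0.3296 = 1.4883%  ⇒  Rd = 5.4925%.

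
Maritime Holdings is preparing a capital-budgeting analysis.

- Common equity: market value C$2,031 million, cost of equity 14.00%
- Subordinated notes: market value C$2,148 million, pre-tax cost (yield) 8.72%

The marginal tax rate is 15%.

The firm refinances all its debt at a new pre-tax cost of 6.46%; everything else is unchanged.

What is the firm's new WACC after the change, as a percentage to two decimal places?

9.63%

After the change:
Total capital V = 2031 + 2148 = 4179.
Equity: weight = 2031/4179 = 0.4860; cost = 14%.
Subordinated notes: weight = 2148/4179 = 0.5140; after-tax cost = 6.46% × (1 − 15%) = 5.4910%.
WACC = 0.4860 × 14.0000% + 0.5140 × 5.4910% = 9.6264%.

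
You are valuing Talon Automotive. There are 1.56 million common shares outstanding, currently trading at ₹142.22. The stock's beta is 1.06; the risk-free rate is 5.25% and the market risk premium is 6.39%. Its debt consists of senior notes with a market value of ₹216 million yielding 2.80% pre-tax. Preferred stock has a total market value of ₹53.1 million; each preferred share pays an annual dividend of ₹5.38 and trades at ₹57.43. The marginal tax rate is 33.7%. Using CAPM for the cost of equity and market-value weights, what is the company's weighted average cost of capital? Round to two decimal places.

Cost of equity via CAPM: Re = 5.25% + 1.06 × 6.39% = 12.0234%.
Cost of preferred: Rp = 5.38 / 57.43 = 9.3679%.
Market value of equity E = 142.22 × 1.56m = 221.8632m.
Total capital V = 221.8632 + 53.1 + 216 = 490.9632.
Equity: weight = 221.8632/490.9632 = 0.4519; cost = 12.0234%.
Preferred: weight = 53.1/490.9632 = 0.1082; cost = 9.3679%.
Senior notes: weight = 216/490.9632 = 0.4400; after-tax cost = 2.8% × (1 − 33.7%) = 1.8564%.
WACC = 0.4519 × 12.0234% + 0.1082 × 9.3679% + 0.4400 × 1.8564% = 7.2632%.

7.26%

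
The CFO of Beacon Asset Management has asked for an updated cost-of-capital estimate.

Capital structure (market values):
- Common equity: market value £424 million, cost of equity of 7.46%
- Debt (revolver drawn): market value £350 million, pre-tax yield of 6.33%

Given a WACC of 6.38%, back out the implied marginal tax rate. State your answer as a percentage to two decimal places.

19.88%

Total capital V = 424 + 350 = 774.
Equity weight = 424/774 = 0.5478.
Revolver drawn weight = 350/774 = 0.4522.
Equity contribution = 0.5478 × 7.46% = 4.0866%.
Debt contribution must be 6.38% − 4.0866% = 2.2934%.
0.4522 × 6.33% × (1 − T) = 2.2934%  ⇒  (1 − T) = 0.8012.
T = 19.8790%.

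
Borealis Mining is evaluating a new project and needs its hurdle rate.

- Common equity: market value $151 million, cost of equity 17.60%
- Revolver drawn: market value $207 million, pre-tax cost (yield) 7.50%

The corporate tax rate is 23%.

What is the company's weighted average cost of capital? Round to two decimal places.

Total capital V = 151 + 207 = 358.
Equity: weight = 151/358 = 0.4218; cost = 17.6%.
Revolver drawn: weight = 207/358 = 0.5782; after-tax cost = 7.5% × (1 − 23%) = 5.7750%.
WACC = 0.4218 × 17.6000% + 0.5782 × 5.7750% = 10.7626%.

10.76%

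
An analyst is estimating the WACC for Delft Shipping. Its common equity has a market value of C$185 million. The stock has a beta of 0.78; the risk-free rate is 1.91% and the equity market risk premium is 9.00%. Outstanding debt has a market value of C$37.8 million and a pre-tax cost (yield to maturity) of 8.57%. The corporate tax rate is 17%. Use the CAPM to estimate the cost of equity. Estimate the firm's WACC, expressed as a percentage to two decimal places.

8.62%

Cost of equity via CAPM: Re = 1.91% + 0.78 × 9.0% = 8.9300%.
Total capital V = 185 + 37.8 = 222.8.
Equity: weight = 185/222.8 = 0.8303; cost = 8.93%.
Debt: weight = 37.8/222.8 = 0.1697; after-tax cost = 8.57% × (1 − 17%) = 7.1131%.
WACC = 0.8303 × 8.9300% + 0.1697 × 7.1131% = 8.6217%.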